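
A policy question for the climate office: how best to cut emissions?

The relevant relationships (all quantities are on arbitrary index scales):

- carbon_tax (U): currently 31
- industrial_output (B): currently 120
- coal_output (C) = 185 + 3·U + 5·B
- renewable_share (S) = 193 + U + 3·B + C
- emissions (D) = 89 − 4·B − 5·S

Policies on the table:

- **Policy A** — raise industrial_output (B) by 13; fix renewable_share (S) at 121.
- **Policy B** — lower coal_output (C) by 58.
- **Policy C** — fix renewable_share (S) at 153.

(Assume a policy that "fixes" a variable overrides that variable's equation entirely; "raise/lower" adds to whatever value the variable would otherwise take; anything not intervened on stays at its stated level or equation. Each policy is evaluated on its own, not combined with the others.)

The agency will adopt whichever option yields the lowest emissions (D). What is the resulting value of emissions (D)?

Policy A (B + 13, S := 121):
  U = 31
  B = 120 + 13 = 133
  C = 185 + 3·31 + 5·133 = 943
  S = 121
  D = 89 − 4·133 − 5·121 = -1048
Policy B (C − 58):
  U = 31
  B = 120
  C = 185 + 3·31 + 5·120 (−58 from intervention) = 820
  S = 193 + 31 + 3·120 + 820 = 1404
  D = 89 − 4·120 − 5·1404 = -7411
Policy C (S := 153):
  U = 31
  B = 120
  C = 185 + 3·31 + 5·120 = 878
  S = 153
  D = 89 − 4·120 − 5·153 = -1156
Comparing — Policy A: D=-1048, Policy B: D=-7411, Policy C: D=-1156. Lowest is -7411 (Policy B).

-7411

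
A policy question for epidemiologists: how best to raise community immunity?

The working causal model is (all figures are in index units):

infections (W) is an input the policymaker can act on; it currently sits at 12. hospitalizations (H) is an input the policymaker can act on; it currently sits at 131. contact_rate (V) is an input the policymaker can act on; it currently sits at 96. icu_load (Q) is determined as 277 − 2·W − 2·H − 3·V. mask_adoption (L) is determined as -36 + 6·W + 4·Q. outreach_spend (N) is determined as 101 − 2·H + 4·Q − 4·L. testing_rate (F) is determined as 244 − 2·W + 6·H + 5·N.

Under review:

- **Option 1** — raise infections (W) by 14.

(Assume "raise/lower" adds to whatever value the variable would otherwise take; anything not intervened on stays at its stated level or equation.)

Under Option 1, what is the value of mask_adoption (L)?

Option 1 (W + 14):
  W = 12 + 14 = 26
  H = 131
  V = 96
  Q = 277 − 2·26 − 2·131 − 3·96 = -325
  L = -36 + 6·26 + 4·(-325) = -1180

-1180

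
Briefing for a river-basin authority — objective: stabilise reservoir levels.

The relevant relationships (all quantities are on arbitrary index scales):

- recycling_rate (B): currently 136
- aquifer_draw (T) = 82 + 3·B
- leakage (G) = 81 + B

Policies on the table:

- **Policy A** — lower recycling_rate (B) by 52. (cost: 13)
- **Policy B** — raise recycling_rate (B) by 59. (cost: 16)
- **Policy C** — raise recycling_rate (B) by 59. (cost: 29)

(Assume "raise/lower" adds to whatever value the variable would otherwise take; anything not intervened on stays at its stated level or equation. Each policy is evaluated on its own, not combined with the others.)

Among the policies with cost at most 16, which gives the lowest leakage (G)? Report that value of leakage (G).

165

Policy A (B − 52):
  B = 136 − 52 = 84
  G = 81 + 84 = 165
Policy B (B + 59):
  B = 136 + 59 = 195
  G = 81 + 195 = 276
Comparing — Policy A: G=165, Policy B: G=276. Lowest is 165 (Policy A).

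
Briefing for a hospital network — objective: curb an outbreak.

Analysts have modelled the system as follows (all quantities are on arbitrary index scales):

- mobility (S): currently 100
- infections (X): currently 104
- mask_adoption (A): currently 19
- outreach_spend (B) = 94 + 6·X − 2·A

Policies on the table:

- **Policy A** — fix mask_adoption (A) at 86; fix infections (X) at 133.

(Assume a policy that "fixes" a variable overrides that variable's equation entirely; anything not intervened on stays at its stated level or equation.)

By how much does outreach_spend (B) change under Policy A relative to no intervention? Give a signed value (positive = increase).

40

Baseline:
  X = 104
  A = 19
  B = 94 + 6·104 − 2·19 = 680
Policy A (A := 86, X := 133):
  X = 133
  A = 86
  B = 94 + 6·133 − 2·86 = 720
Change in B: 720 − 680 = 40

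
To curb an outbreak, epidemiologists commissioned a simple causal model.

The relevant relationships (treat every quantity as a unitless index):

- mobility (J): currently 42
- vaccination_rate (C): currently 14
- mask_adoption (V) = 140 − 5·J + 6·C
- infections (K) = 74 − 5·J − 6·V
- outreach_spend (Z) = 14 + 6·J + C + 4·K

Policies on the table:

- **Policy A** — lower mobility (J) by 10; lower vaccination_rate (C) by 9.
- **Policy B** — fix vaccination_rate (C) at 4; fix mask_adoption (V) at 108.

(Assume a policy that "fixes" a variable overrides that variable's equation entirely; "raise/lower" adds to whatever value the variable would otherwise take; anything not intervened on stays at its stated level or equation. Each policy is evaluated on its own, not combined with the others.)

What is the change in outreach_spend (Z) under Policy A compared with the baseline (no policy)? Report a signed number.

227

Baseline:
  J = 42
  C = 14
  V = 140 − 5·42 + 6·14 = 14
  K = 74 − 5·42 − 6·14 = -220
  Z = 14 + 6·42 + 14 + 4·(-220) = -600
Policy A (J − 10, C − 9):
  J = 42 − 10 = 32
  C = 14 − 9 = 5
  V = 140 − 5·32 + 6·5 = 10
  K = 74 − 5·32 − 6·10 = -146
  Z = 14 + 6·32 + 5 + 4·(-146) = -373
Change in Z: -373 − (-600) = 227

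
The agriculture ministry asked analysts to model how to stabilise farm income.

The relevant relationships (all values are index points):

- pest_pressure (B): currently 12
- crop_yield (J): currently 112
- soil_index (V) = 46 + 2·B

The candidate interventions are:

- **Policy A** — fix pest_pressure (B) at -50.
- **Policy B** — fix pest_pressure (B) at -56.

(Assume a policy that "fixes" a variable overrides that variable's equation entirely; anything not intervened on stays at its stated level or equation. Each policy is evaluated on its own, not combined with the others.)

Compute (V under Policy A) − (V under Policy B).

12

Policy A (B := -50):
  B = -50
  V = 46 + 2·(-50) = -54
Policy B (B := -56):
  B = -56
  V = 46 + 2·(-56) = -66
V: -54 − (-66) = 12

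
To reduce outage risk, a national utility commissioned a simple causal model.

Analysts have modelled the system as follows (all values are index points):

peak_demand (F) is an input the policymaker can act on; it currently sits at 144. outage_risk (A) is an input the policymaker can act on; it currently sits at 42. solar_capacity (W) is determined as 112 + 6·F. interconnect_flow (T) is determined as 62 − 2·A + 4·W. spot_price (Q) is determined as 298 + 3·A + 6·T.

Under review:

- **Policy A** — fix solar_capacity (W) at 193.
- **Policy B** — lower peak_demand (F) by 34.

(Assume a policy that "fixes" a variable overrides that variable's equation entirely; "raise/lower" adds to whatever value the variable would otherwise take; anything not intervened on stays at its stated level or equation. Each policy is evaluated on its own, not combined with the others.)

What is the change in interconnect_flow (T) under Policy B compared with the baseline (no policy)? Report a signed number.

Baseline:
  F = 144
  A = 42
  W = 112 + 6·144 = 976
  T = 62 − 2·42 + 4·976 = 3882
Policy B (F − 34):
  F = 144 − 34 = 110
  A = 42
  W = 112 + 6·110 = 772
  T = 62 − 2·42 + 4·772 = 3066
Change in T: 3066 − 3882 = -816

-816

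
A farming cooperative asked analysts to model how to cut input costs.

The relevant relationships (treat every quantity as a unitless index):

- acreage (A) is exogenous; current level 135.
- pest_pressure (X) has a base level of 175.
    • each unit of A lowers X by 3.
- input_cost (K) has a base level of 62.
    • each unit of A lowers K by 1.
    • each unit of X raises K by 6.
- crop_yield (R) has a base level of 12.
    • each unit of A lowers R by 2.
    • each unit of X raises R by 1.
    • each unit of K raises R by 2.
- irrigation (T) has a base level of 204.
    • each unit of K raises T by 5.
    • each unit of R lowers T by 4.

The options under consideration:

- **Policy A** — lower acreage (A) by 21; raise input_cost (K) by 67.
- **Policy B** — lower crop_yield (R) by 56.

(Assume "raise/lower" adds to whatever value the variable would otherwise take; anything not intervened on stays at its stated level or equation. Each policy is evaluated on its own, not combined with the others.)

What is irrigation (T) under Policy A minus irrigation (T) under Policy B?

Policy A (A − 21, K + 67):
  A = 135 − 21 = 114
  X = 175 − 3·114 = -167
  K = 62 − 114 + 6·(-167) (+67 from intervention) = -987
  R = 12 − 2·114 + (-167) + 2·(-987) = -2357
  T = 204 + 5·(-987) − 4·(-2357) = 4697
Policy B (R − 56):
  A = 135
  X = 175 − 3·135 = -230
  K = 62 − 135 + 6·(-230) = -1453
  R = 12 − 2·135 + (-230) + 2·(-1453) (−56 from intervention) = -3450
  T = 204 + 5·(-1453) − 4·(-3450) = 6739
T: 4697 − 6739 = -2042

-2042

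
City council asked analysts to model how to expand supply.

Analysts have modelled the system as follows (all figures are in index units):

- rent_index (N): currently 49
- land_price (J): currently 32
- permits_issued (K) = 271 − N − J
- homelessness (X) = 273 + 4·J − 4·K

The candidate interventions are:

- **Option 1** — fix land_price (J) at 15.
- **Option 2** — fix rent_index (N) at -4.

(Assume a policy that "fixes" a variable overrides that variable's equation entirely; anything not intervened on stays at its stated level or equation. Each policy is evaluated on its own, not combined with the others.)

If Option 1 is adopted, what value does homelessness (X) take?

-495

Option 1 (J := 15):
  N = 49
  J = 15
  K = 271 − 49 − 15 = 207
  X = 273 + 4·15 − 4·207 = -495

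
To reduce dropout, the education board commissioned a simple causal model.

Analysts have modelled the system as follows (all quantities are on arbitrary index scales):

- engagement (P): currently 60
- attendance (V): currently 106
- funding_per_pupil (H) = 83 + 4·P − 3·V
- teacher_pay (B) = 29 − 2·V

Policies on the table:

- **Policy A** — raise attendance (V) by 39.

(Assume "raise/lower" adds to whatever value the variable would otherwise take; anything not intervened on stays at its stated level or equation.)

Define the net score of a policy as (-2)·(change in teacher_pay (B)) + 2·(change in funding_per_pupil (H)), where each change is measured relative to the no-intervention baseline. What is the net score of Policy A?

Baseline:
  P = 60
  V = 106
  H = 83 + 4·60 − 3·106 = 5
  B = 29 − 2·106 = -183
Policy A (V + 39):
  P = 60
  V = 106 + 39 = 145
  H = 83 + 4·60 − 3·145 = -112
  B = 29 − 2·145 = -261
ΔB = -261 − (-183) = -78; ΔH = -112 − 5 = -117
Score = (-2)·(-78) + 2·(-117) = -78

-78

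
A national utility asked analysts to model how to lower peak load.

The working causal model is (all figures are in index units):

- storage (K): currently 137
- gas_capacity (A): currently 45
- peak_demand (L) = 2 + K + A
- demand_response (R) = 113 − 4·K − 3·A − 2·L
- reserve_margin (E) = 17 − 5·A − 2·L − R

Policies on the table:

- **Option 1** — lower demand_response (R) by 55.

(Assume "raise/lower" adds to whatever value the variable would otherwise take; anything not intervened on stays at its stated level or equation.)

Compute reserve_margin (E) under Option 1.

417

Option 1 (R − 55):
  K = 137
  A = 45
  L = 2 + 137 + 45 = 184
  R = 113 − 4·137 − 3·45 − 2·184 (−55 from intervention) = -993
  E = 17 − 5·45 − 2·184 − (-993) = 417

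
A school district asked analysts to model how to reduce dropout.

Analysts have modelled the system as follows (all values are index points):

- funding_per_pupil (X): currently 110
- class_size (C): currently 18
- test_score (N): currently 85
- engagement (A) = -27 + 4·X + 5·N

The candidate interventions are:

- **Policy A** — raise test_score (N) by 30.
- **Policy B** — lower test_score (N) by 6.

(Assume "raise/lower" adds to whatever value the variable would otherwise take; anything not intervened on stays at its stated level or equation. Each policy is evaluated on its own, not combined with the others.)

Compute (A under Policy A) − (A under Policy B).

180

Policy A (N + 30):
  X = 110
  N = 85 + 30 = 115
  A = -27 + 4·110 + 5·115 = 988
Policy B (N − 6):
  X = 110
  N = 85 − 6 = 79
  A = -27 + 4·110 + 5·79 = 808
A: 988 − 808 = 180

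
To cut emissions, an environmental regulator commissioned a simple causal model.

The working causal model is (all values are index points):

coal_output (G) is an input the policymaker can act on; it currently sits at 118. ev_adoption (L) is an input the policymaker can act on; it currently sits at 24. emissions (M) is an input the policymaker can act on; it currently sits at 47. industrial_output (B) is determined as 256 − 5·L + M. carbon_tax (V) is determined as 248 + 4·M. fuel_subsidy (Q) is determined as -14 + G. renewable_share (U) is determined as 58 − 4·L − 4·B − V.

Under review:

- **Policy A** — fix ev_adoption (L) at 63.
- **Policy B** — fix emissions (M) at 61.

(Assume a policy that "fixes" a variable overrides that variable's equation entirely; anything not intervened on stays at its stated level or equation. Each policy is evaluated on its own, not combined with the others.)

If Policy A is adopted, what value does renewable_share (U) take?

Policy A (L := 63):
  L = 63
  M = 47
  B = 256 − 5·63 + 47 = -12
  V = 248 + 4·47 = 436
  U = 58 − 4·63 − 4·(-12) − 436 = -582

-582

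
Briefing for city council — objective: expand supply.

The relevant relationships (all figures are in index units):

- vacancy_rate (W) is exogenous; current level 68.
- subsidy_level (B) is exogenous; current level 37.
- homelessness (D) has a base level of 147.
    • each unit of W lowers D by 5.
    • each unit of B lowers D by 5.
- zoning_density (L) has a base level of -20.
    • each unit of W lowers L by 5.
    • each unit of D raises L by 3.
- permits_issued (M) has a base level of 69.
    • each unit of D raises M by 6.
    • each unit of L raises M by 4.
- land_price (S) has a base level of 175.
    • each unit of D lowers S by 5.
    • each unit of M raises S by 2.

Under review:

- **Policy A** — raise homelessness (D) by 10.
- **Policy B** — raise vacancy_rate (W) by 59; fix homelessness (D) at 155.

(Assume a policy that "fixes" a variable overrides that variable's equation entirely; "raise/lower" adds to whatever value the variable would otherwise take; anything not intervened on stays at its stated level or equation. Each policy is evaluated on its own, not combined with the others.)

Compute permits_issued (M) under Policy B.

239

Policy B (W + 59, D := 155):
  W = 68 + 59 = 127
  B = 37
  D = 155
  L = -20 − 5·127 + 3·155 = -190
  M = 69 + 6·155 + 4·(-190) = 239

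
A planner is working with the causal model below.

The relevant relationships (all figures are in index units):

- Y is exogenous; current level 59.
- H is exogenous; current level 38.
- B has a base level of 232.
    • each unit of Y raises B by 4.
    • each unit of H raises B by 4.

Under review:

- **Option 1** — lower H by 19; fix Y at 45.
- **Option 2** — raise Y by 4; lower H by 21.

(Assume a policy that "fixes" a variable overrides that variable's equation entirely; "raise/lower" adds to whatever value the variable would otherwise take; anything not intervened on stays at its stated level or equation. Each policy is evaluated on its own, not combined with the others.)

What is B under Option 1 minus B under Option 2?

Option 1 (H − 19, Y := 45):
  Y = 45
  H = 38 − 19 = 19
  B = 232 + 4·45 + 4·19 = 488
Option 2 (Y + 4, H − 21):
  Y = 59 + 4 = 63
  H = 38 − 21 = 17
  B = 232 + 4·63 + 4·17 = 552
B: 488 − 552 = -64

-64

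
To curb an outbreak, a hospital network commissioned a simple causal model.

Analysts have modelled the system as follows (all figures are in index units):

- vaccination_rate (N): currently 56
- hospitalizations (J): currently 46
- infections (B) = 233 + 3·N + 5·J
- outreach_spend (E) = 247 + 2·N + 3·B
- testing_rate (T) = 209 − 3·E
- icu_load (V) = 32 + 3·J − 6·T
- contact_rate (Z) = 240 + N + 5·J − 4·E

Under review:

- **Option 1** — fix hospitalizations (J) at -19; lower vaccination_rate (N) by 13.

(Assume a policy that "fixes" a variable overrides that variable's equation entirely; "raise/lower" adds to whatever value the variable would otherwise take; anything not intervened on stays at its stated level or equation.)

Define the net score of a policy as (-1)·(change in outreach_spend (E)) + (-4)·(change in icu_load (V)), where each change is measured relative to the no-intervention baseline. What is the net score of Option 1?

82394

Baseline:
  N = 56
  J = 46
  B = 233 + 3·56 + 5·46 = 631
  E = 247 + 2·56 + 3·631 = 2252
  T = 209 − 3·2252 = -6547
  V = 32 + 3·46 − 6·(-6547) = 39452
Option 1 (J := -19, N − 13):
  N = 56 − 13 = 43
  J = -19
  B = 233 + 3·43 + 5·(-19) = 267
  E = 247 + 2·43 + 3·267 = 1134
  T = 209 − 3·1134 = -3193
  V = 32 + 3·(-19) − 6·(-3193) = 19133
ΔE = 1134 − 2252 = -1118; ΔV = 19133 − 39452 = -20319
Score = (-1)·(-1118) + (-4)·(-20319) = 82394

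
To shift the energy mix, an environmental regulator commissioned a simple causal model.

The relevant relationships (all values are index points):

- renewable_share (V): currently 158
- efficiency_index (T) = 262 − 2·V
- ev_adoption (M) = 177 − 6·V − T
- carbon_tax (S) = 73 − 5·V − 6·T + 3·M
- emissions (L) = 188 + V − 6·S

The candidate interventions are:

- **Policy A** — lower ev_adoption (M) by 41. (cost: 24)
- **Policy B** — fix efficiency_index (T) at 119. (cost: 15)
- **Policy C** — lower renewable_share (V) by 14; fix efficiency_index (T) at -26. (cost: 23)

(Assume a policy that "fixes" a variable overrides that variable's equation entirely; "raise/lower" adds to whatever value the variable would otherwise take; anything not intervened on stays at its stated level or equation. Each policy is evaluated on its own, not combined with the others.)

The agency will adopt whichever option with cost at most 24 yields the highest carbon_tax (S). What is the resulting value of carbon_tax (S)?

Policy A (M − 41):
  V = 158
  T = 262 − 2·158 = -54
  M = 177 − 6·158 − (-54) (−41 from intervention) = -758
  S = 73 − 5·158 − 6·(-54) + 3·(-758) = -2667
Policy B (T := 119):
  V = 158
  T = 119
  M = 177 − 6·158 − 119 = -890
  S = 73 − 5·158 − 6·119 + 3·(-890) = -4101
Policy C (V − 14, T := -26):
  V = 158 − 14 = 144
  T = -26
  M = 177 − 6·144 − (-26) = -661
  S = 73 − 5·144 − 6·(-26) + 3·(-661) = -2474
Comparing — Policy A: S=-2667, Policy B: S=-4101, Policy C: S=-2474. Highest is -2474 (Policy C).

-2474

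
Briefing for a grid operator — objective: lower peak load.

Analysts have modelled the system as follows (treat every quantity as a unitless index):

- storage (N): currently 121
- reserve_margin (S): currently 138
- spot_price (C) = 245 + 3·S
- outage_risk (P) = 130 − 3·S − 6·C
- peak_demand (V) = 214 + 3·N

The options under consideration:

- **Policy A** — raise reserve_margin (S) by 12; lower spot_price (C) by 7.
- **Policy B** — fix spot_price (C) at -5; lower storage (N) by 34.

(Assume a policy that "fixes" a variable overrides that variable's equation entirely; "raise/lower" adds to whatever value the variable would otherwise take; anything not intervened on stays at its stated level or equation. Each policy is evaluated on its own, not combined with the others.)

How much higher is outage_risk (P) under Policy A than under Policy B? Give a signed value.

Policy A (S + 12, C − 7):
  S = 138 + 12 = 150
  C = 245 + 3·150 (−7 from intervention) = 688
  P = 130 − 3·150 − 6·688 = -4448
Policy B (C := -5, N − 34):
  S = 138
  C = -5
  P = 130 − 3·138 − 6·(-5) = -254
P: -4448 − (-254) = -4194

-4194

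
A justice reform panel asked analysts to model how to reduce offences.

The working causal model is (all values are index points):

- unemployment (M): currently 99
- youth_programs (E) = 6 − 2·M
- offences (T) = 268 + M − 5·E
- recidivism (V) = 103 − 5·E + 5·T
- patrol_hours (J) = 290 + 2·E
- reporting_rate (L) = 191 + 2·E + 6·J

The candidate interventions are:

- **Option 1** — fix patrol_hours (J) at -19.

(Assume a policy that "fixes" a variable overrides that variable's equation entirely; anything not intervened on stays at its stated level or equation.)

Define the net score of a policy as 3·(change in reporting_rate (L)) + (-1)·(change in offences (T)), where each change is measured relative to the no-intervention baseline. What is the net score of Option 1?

Baseline:
  M = 99
  E = 6 − 2·99 = -192
  T = 268 + 99 − 5·(-192) = 1327
  J = 290 + 2·(-192) = -94
  L = 191 + 2·(-192) + 6·(-94) = -757
Option 1 (J := -19):
  M = 99
  E = 6 − 2·99 = -192
  T = 268 + 99 − 5·(-192) = 1327
  J = -19
  L = 191 + 2·(-192) + 6·(-19) = -307
ΔL = -307 − (-757) = 450; ΔT = 1327 − 1327 = 0
Score = 3·450 + (-1)·0 = 1350

1350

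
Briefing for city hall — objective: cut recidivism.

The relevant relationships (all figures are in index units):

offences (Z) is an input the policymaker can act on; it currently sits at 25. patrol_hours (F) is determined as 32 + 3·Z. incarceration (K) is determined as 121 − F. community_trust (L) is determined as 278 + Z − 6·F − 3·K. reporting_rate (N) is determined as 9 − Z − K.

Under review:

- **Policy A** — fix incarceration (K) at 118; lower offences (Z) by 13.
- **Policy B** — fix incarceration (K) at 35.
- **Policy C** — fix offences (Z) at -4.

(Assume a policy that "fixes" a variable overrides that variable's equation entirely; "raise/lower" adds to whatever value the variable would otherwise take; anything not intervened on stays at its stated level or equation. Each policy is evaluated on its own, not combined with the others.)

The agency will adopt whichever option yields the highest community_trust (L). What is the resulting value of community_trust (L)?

-149

Policy A (K := 118, Z − 13):
  Z = 25 − 13 = 12
  F = 32 + 3·12 = 68
  K = 118
  L = 278 + 12 − 6·68 − 3·118 = -472
Policy B (K := 35):
  Z = 25
  F = 32 + 3·25 = 107
  K = 35
  L = 278 + 25 − 6·107 − 3·35 = -444
Policy C (Z := -4):
  Z = -4
  F = 32 + 3·(-4) = 20
  K = 121 − 20 = 101
  L = 278 + (-4) − 6·20 − 3·101 = -149
Comparing — Policy A: L=-472, Policy B: L=-444, Policy C: L=-149. Highest is -149 (Policy C).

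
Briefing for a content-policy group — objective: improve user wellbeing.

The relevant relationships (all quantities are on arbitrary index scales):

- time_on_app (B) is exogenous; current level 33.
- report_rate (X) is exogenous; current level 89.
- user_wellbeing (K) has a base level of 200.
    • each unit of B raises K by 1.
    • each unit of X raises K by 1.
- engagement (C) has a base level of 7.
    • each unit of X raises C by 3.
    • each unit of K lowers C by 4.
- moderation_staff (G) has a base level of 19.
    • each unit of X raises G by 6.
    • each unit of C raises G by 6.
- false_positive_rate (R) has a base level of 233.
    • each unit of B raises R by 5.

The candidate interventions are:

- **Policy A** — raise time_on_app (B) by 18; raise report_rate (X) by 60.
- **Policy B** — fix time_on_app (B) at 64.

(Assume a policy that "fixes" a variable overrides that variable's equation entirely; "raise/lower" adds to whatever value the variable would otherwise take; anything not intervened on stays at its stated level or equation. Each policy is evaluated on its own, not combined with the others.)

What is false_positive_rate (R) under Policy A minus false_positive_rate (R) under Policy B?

-65

Policy A (B + 18, X + 60):
  B = 33 + 18 = 51
  R = 233 + 5·51 = 488
Policy B (B := 64):
  B = 64
  R = 233 + 5·64 = 553
R: 488 − 553 = -65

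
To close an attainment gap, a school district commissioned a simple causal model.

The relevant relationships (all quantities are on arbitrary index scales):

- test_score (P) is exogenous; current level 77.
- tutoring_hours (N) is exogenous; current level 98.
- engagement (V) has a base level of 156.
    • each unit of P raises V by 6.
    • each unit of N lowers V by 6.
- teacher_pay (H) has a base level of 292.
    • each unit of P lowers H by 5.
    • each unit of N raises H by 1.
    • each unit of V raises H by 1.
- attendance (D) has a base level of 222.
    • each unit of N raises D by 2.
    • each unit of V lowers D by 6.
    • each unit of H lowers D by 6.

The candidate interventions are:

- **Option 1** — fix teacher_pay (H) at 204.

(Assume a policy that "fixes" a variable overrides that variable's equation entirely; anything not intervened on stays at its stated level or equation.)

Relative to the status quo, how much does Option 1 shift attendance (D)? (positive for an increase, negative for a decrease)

-1014

Baseline:
  P = 77
  N = 98
  V = 156 + 6·77 − 6·98 = 30
  H = 292 − 5·77 + 98 + 30 = 35
  D = 222 + 2·98 − 6·30 − 6·35 = 28
Option 1 (H := 204):
  P = 77
  N = 98
  V = 156 + 6·77 − 6·98 = 30
  H = 204
  D = 222 + 2·98 − 6·30 − 6·204 = -986
Change in D: -986 − 28 = -1014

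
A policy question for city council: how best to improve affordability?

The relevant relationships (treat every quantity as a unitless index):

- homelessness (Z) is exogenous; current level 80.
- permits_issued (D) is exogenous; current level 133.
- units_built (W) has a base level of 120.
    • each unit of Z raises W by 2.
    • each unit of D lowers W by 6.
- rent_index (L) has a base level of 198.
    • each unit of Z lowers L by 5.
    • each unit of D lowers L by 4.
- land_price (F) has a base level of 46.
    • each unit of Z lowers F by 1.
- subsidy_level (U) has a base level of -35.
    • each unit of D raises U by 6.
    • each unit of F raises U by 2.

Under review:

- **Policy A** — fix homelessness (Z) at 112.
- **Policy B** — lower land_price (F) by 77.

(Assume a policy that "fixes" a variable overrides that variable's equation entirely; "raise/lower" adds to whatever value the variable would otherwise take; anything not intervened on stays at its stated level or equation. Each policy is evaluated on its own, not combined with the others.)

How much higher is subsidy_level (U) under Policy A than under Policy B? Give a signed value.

90

Policy A (Z := 112):
  Z = 112
  D = 133
  F = 46 − 112 = -66
  U = -35 + 6·133 + 2·(-66) = 631
Policy B (F − 77):
  Z = 80
  D = 133
  F = 46 − 80 (−77 from intervention) = -111
  U = -35 + 6·133 + 2·(-111) = 541
U: 631 − 541 = 90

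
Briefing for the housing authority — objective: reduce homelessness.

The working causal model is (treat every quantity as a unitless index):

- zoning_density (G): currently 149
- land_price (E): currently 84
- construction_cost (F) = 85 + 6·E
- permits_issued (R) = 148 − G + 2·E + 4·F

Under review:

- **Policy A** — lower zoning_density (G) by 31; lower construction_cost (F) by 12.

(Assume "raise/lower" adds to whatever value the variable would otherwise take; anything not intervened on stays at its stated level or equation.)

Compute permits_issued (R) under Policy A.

2506

Policy A (G − 31, F − 12):
  G = 149 − 31 = 118
  E = 84
  F = 85 + 6·84 (−12 from intervention) = 577
  R = 148 − 118 + 2·84 + 4·577 = 2506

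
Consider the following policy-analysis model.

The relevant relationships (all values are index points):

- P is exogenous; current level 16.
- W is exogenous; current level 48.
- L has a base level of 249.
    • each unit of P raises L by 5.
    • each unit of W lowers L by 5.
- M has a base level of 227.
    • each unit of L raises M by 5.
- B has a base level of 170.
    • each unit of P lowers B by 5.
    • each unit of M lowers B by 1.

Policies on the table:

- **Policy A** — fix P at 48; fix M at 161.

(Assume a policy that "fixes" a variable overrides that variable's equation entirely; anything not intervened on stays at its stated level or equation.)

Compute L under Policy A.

249

Policy A (P := 48, M := 161):
  P = 48
  W = 48
  L = 249 + 5·48 − 5·48 = 249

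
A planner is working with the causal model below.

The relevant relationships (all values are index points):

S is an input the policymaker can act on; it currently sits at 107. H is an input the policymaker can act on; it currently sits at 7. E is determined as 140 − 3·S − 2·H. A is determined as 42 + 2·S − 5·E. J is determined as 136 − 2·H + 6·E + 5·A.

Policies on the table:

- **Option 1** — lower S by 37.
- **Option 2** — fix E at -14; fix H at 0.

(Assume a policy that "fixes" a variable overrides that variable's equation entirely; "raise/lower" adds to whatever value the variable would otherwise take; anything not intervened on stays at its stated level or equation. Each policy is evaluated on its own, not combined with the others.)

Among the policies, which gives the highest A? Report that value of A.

602

Option 1 (S − 37):
  S = 107 − 37 = 70
  H = 7
  E = 140 − 3·70 − 2·7 = -84
  A = 42 + 2·70 − 5·(-84) = 602
Option 2 (E := -14, H := 0):
  S = 107
  H = 0
  E = -14
  A = 42 + 2·107 − 5·(-14) = 326
Comparing — Option 1: A=602, Option 2: A=326. Highest is 602 (Option 1).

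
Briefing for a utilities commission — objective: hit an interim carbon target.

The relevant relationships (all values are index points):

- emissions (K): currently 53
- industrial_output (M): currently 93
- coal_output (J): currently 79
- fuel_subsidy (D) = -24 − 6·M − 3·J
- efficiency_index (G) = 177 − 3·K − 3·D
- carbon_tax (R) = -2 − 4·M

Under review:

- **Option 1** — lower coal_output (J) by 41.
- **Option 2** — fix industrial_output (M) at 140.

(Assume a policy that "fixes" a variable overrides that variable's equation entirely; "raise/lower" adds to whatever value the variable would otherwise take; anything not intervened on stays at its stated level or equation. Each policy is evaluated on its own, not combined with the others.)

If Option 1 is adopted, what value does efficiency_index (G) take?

2106

Option 1 (J − 41):
  K = 53
  M = 93
  J = 79 − 41 = 38
  D = -24 − 6·93 − 3·38 = -696
  G = 177 − 3·53 − 3·(-696) = 2106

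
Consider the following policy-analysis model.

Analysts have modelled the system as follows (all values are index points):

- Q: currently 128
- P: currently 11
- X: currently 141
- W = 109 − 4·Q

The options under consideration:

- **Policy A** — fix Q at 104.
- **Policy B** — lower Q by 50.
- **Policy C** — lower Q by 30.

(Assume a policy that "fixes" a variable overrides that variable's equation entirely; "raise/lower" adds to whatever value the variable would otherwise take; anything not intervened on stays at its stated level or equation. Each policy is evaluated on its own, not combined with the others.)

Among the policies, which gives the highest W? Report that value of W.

Policy A (Q := 104):
  Q = 104
  W = 109 − 4·104 = -307
Policy B (Q − 50):
  Q = 128 − 50 = 78
  W = 109 − 4·78 = -203
Policy C (Q − 30):
  Q = 128 − 30 = 98
  W = 109 − 4·98 = -283
Comparing — Policy A: W=-307, Policy B: W=-203, Policy C: W=-283. Highest is -203 (Policy B).

-203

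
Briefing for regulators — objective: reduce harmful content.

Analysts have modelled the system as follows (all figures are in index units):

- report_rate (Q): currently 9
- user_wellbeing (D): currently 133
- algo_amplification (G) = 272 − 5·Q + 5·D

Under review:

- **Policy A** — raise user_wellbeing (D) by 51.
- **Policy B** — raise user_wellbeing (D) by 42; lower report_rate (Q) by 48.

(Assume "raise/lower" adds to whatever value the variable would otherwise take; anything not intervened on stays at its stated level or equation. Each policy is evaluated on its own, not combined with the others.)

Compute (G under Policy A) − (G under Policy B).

-195

Policy A (D + 51):
  Q = 9
  D = 133 + 51 = 184
  G = 272 − 5·9 + 5·184 = 1147
Policy B (D + 42, Q − 48):
  Q = 9 − 48 = -39
  D = 133 + 42 = 175
  G = 272 − 5·(-39) + 5·175 = 1342
G: 1147 − 1342 = -195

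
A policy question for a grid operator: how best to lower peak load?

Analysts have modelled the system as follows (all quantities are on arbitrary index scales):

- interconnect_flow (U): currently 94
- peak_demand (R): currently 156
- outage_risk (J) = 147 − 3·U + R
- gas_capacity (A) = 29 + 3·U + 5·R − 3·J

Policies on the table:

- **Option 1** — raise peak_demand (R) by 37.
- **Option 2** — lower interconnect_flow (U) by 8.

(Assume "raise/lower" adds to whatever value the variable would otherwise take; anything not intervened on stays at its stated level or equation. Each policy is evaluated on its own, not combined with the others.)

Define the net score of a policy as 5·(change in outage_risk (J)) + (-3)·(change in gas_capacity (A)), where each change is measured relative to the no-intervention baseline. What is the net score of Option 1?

Baseline:
  U = 94
  R = 156
  J = 147 − 3·94 + 156 = 21
  A = 29 + 3·94 + 5·156 − 3·21 = 1028
Option 1 (R + 37):
  U = 94
  R = 156 + 37 = 193
  J = 147 − 3·94 + 193 = 58
  A = 29 + 3·94 + 5·193 − 3·58 = 1102
ΔJ = 58 − 21 = 37; ΔA = 1102 − 1028 = 74
Score = 5·37 + (-3)·74 = -37

-37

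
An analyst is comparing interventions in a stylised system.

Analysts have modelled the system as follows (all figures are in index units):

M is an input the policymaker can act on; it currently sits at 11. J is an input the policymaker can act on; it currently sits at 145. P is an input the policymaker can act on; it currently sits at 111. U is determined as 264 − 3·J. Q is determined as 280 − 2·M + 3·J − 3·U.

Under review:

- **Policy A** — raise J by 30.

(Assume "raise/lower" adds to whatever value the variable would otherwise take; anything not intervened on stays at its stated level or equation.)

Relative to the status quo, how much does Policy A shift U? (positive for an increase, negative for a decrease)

Baseline:
  J = 145
  U = 264 − 3·145 = -171
Policy A (J + 30):
  J = 145 + 30 = 175
  U = 264 − 3·175 = -261
Change in U: -261 − (-171) = -90

-90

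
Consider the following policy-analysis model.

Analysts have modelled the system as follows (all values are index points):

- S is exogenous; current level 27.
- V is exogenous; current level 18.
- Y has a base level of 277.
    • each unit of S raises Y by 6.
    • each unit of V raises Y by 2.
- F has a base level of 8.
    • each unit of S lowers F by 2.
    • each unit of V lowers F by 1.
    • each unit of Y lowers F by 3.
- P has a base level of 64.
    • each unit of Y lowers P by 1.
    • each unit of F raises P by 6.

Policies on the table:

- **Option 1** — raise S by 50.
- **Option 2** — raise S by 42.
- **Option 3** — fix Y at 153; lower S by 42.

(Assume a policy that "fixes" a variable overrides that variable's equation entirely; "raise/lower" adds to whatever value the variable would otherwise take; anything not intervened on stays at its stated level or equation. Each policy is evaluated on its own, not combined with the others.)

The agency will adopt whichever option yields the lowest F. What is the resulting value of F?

-2489

Option 1 (S + 50):
  S = 27 + 50 = 77
  V = 18
  Y = 277 + 6·77 + 2·18 = 775
  F = 8 − 2·77 − 18 − 3·775 = -2489
Option 2 (S + 42):
  S = 27 + 42 = 69
  V = 18
  Y = 277 + 6·69 + 2·18 = 727
  F = 8 − 2·69 − 18 − 3·727 = -2329
Option 3 (Y := 153, S − 42):
  S = 27 − 42 = -15
  V = 18
  Y = 153
  F = 8 − 2·(-15) − 18 − 3·153 = -439
Comparing — Option 1: F=-2489, Option 2: F=-2329, Option 3: F=-439. Lowest is -2489 (Option 1).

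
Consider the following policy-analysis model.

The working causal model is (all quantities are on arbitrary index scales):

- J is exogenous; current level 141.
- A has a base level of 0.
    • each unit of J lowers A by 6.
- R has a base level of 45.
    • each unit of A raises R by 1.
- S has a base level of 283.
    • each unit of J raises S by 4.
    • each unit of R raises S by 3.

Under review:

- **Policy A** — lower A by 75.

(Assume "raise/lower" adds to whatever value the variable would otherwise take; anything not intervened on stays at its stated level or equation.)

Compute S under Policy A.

-1781

Policy A (A − 75):
  J = 141
  A = 0 − 6·141 (−75 from intervention) = -921
  R = 45 + (-921) = -876
  S = 283 + 4·141 + 3·(-876) = -1781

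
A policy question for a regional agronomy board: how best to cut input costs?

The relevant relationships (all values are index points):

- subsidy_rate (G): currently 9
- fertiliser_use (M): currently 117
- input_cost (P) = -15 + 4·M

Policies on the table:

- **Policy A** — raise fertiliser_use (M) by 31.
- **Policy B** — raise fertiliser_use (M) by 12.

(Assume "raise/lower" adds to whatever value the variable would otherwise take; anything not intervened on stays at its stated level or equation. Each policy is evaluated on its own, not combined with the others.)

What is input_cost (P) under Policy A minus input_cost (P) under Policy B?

Policy A (M + 31):
  M = 117 + 31 = 148
  P = -15 + 4·148 = 577
Policy B (M + 12):
  M = 117 + 12 = 129
  P = -15 + 4·129 = 501
P: 577 − 501 = 76

76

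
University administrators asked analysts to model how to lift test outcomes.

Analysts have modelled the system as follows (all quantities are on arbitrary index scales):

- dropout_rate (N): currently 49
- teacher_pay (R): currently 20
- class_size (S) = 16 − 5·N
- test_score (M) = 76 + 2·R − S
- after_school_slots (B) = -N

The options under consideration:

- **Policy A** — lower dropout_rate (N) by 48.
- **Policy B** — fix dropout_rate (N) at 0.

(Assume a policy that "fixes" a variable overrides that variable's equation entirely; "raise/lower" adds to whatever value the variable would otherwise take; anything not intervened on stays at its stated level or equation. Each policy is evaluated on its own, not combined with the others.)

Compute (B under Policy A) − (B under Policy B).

Policy A (N − 48):
  N = 49 − 48 = 1
  B = 0 − 1 = -1
Policy B (N := 0):
  N = 0
  B = 0 − 0 = 0
B: -1 − 0 = -1

-1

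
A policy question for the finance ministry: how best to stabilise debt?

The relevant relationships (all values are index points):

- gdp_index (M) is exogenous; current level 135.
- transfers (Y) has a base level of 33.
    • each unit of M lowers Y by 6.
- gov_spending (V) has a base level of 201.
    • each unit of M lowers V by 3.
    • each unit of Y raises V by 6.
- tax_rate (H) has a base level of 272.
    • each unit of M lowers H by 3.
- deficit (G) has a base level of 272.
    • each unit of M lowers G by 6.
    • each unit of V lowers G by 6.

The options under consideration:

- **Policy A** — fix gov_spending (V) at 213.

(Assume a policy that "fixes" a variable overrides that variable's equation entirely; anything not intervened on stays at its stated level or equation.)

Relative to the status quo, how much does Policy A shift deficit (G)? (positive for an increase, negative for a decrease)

-30474

Baseline:
  M = 135
  Y = 33 − 6·135 = -777
  V = 201 − 3·135 + 6·(-777) = -4866
  G = 272 − 6·135 − 6·(-4866) = 28658
Policy A (V := 213):
  M = 135
  Y = 33 − 6·135 = -777
  V = 213
  G = 272 − 6·135 − 6·213 = -1816
Change in G: -1816 − 28658 = -30474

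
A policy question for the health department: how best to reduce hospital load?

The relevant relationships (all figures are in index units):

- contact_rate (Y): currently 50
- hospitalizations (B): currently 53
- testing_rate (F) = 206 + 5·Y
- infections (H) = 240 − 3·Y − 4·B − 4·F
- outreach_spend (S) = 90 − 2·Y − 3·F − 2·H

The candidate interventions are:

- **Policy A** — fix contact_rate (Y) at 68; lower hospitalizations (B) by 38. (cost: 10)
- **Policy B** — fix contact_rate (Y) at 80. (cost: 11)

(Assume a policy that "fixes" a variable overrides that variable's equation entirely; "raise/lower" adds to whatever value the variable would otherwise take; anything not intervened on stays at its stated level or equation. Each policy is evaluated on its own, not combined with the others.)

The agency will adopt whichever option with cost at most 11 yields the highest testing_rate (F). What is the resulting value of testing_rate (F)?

Policy A (Y := 68, B − 38):
  Y = 68
  F = 206 + 5·68 = 546
Policy B (Y := 80):
  Y = 80
  F = 206 + 5·80 = 606
Comparing — Policy A: F=546, Policy B: F=606. Highest is 606 (Policy B).

606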